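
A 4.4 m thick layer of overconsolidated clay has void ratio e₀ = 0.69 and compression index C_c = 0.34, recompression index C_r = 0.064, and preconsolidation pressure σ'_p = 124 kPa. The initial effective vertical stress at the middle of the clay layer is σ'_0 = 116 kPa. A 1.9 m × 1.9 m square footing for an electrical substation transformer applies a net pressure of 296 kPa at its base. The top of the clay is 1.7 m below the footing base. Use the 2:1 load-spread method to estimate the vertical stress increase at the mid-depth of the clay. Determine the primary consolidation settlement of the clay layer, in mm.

S_c ≈ 72.2 mm

Mid-depth of clay below the footing base: z = 1.7 + 4.4/2 = 3.9 m.
Stress increase at mid-clay by the 2:1 spreading method:
Δσ = qBL/((B+z)(L+z)) = 296×1.9×1.9/((1.9+3.9)(1.9+3.9)) = 31.765 kPa
Final effective stress: σ'_f = 116 + 31.765 = 147.76 kPa.
σ'_f = 147.76 > σ'_p = 124 kPa, so the stress path crosses the preconsolidation pressure — recompression up to σ'_p, then virgin compression beyond:
S_c = H/(1+e₀)·[C_r·log₁₀(σ'_p/σ'_0) + C_c·log₁₀(σ'_f/σ'_p)]
    = 4.4/1.69 × [0.064×log₁₀(124/116) + 0.34×log₁₀(147.76/124)]
    = 2.6036 × [0.0018537 + 0.025886] = 0.07222 m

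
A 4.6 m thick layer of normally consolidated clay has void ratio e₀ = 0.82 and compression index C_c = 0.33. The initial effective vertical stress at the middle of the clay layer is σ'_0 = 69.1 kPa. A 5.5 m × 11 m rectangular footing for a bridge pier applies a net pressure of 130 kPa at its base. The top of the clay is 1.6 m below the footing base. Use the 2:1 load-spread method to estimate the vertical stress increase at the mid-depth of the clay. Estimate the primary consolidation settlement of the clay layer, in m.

S_c ≈ 0.215 m

Mid-depth of clay below the footing base: z = 1.6 + 4.6/2 = 3.9 m.
Stress increase at mid-clay by the 2:1 spreading method:
Δσ = qBL/((B+z)(L+z)) = 130×5.5×11/((5.5+3.9)(11+3.9)) = 56.155 kPa
Final effective stress: σ'_f = σ'_0 + Δσ = 69.1 + 56.155 = 125.25 kPa.
Normally consolidated clay, so the full stress increment lies on the virgin compression line:
S_c = C_c·H/(1+e₀)·log₁₀(σ'_f/σ'_0) = 0.33×4.6/(1+0.82)×log₁₀(125.25/69.1)
    = 0.83407 × 0.2583 = 0.2154 m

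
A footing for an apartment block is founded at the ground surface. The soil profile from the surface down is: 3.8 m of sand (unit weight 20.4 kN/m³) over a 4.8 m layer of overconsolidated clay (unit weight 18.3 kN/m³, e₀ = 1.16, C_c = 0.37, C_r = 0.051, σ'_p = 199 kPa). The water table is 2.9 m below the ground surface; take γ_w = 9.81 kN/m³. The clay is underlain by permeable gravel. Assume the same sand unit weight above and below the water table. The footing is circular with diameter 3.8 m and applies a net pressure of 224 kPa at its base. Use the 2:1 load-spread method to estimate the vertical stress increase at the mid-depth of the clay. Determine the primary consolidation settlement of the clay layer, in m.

Mid-depth of clay below the ground surface: z = 3.8 + 4.8/2 = 6.2 m.
Total vertical stress at mid-clay: σ_v = 20.4×3.8 + 18.3×2.4 = 121.44 kPa.
Pore pressure: u = 9.81×(6.2 − 2.9) = 32.373 kPa.
Initial effective stress: σ'_0 = σ_v − u = 121.44 − 32.373 = 89.067 kPa.
Stress increase at mid-clay by the 2:1 spreading method:
Δσ ≈ qD²/(D+z)² = 224×3.8²/(3.8+6.2)² = 32.346 kPa
Final effective stress: σ'_f = 89.067 + 32.346 = 121.41 kPa.
σ'_f = 121.41 ≤ σ'_p = 199 kPa, so the clay remains overconsolidated and only the recompression index applies:
S_c = C_r·H/(1+e₀)·log₁₀(σ'_f/σ'_0) = 0.051×4.8/2.16×log₁₀(121.41/89.067)
    = 0.11333 × 0.13454 = 0.01525 m

S_c ≈ 0.0152 m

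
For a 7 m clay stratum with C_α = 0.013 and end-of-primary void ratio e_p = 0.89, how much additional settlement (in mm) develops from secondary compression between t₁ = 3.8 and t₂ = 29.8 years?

Secondary compression: S_s = C_α·H/(1+e_p)·log₁₀(t₂/t₁)
S_s = 0.013×7/(1+0.89)×log₁₀(29.8/3.8)
    = 0.04815 × 0.8944 = 0.04307 m

S_s ≈ 43.1 mm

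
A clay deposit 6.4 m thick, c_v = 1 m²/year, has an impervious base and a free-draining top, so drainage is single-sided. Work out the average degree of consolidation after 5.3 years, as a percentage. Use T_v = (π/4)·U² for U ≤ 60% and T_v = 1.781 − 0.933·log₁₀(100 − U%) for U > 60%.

U ≈ 40.6 %

Drainage path length: H_d = H = 6.4 m (single drainage).
T_v = c_v·t/H_d² = 1×5.3/6.4² = 0.12939.
T_v = 0.12939 corresponds to the U ≤ 60% branch:
U = √(4T_v/π) = 0.4059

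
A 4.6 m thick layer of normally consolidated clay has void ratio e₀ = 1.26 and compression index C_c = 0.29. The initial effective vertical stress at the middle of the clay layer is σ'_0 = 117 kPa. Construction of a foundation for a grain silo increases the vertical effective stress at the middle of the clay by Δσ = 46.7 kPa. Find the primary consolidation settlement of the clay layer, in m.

Final effective stress: σ'_f = σ'_0 + Δσ = 117 + 46.7 = 163.7 kPa.
Normally consolidated clay, so the full stress increment lies on the virgin compression line:
S_c = C_c·H/(1+e₀)·log₁₀(σ'_f/σ'_0) = 0.29×4.6/(1+1.26)×log₁₀(163.7/117)
    = 0.59027 × 0.14586 = 0.0861 m

S_c ≈ 0.0861 m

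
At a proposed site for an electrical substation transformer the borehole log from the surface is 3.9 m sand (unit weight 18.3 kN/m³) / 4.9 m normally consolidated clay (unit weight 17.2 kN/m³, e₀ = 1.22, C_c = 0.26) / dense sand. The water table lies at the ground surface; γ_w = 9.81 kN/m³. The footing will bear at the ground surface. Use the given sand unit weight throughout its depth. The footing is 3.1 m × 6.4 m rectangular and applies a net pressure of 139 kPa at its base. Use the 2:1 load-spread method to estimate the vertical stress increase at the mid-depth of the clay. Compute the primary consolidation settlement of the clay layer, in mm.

S_c ≈ 92.1 mm

Mid-depth of clay below the ground surface: z = 3.9 + 4.9/2 = 6.35 m.
Total vertical stress at mid-clay: σ_v = 18.3×3.9 + 17.2×2.45 = 113.51 kPa.
Pore pressure: u = 9.81×(6.35 − 0) = 62.294 kPa.
Initial effective stress: σ'_0 = σ_v − u = 113.51 − 62.294 = 51.216 kPa.
Stress increase at mid-clay by the 2:1 spreading method:
Δσ = qBL/((B+z)(L+z)) = 139×3.1×6.4/((3.1+6.35)(6.4+6.35)) = 22.888 kPa
Final effective stress: σ'_f = σ'_0 + Δσ = 51.216 + 22.888 = 74.104 kPa.
Normally consolidated clay, so the full stress increment lies on the virgin compression line:
S_c = C_c·H/(1+e₀)·log₁₀(σ'_f/σ'_0) = 0.26×4.9/(1+1.22)×log₁₀(74.104/51.216)
    = 0.57387 × 0.16044 = 0.09207 m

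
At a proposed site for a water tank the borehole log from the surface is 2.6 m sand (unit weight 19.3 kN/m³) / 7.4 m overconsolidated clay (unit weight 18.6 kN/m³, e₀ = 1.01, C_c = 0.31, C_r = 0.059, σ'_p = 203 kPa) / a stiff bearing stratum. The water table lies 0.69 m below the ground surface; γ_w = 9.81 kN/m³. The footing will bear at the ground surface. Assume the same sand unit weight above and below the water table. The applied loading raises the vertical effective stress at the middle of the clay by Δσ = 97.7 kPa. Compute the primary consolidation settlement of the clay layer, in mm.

S_c ≈ 87.5 mm

Mid-depth of clay below the ground surface: z = 2.6 + 7.4/2 = 6.3 m.
Total vertical stress at mid-clay: σ_v = 19.3×2.6 + 18.6×3.7 = 119 kPa.
Pore pressure: u = 9.81×(6.3 − 0.69) = 55.034 kPa.
Initial effective stress: σ'_0 = σ_v − u = 119 − 55.034 = 63.966 kPa.
Final effective stress: σ'_f = 63.966 + 97.7 = 161.67 kPa.
σ'_f = 161.67 ≤ σ'_p = 203 kPa, so the clay remains overconsolidated and only the recompression index applies:
S_c = C_r·H/(1+e₀)·log₁₀(σ'_f/σ'_0) = 0.059×7.4/2.01×log₁₀(161.67/63.966)
    = 0.21721 × 0.40268 = 0.08747 m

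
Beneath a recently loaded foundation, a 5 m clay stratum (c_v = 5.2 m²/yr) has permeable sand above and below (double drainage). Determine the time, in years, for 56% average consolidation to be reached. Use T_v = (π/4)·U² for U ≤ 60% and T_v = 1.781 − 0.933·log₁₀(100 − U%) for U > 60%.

Drainage path length: H_d = H/2 = 2.5 m (double drainage).
U ≤ 60%: T_v = (π/4)·U² = (π/4)×0.56² = 0.2463.
t = T_v·H_d²/c_v = 0.2463×2.5²/5.2 = 0.296 years.

t ≈ 0.296 years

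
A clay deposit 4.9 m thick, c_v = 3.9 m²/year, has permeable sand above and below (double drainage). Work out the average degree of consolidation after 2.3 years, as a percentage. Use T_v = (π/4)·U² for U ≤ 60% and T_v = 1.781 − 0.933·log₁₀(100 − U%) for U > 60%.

Drainage path length: H_d = H/2 = 2.45 m (double drainage).
T_v = c_v·t/H_d² = 3.9×2.3/2.45² = 1.4944.
T_v = 1.4944 corresponds to the U > 60% branch:
U = 1 − 10^((1.781 − T_v)/0.933)/100 = 0.9797

U ≈ 98 %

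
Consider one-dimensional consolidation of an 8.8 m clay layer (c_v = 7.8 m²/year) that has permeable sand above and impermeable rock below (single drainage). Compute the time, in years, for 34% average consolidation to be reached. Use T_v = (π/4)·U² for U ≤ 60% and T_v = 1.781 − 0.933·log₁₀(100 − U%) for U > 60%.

Drainage path length: H_d = H = 8.8 m (single drainage).
U ≤ 60%: T_v = (π/4)·U² = (π/4)×0.34² = 0.090792.
t = T_v·H_d²/c_v = 0.090792×8.8²/7.8 = 0.9014 years.

t ≈ 0.901 years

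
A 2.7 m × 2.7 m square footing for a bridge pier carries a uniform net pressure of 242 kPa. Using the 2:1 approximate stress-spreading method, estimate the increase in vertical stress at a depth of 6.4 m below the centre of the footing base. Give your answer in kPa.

Δσ_z ≈ 21.3 kPa

By the 2:1 method the load spreads at 1 horizontal : 2 vertical, so at depth z the loaded area has grown by z in each plan dimension:
Δσ = qBL/((B+z)(L+z)) = 242×2.7×2.7/((2.7+6.4)(2.7+6.4)) = 21.304 kPa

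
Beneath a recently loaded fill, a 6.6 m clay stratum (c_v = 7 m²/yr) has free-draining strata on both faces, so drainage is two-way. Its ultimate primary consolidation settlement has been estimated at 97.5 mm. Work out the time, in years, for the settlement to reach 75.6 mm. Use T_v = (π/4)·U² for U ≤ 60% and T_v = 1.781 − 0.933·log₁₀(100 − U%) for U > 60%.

Drainage path length: H_d = H/2 = 3.3 m (double drainage).
U = S(t)/S_ult = 75.6/97.5 = 0.7754.
U > 60%: T_v = 1.781 − 0.933·log₁₀(100 − 77.538) = 0.52011.
t = T_v·H_d²/c_v = 0.52011×3.3²/7 = 0.8091 years.

t ≈ 0.809 years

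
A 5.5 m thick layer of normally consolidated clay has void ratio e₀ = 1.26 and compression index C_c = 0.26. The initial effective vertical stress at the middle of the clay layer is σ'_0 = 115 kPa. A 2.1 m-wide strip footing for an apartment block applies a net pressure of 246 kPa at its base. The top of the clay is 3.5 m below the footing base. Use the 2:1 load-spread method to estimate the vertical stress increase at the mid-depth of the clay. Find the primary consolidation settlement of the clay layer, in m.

Mid-depth of clay below the footing base: z = 3.5 + 5.5/2 = 6.25 m.
Stress increase at mid-clay by the 2:1 spreading method:
Δσ = qB/(B+z) = 246×2.1/(2.1+6.25) = 61.868 kPa
Final effective stress: σ'_f = σ'_0 + Δσ = 115 + 61.868 = 176.87 kPa.
Normally consolidated clay, so the full stress increment lies on the virgin compression line:
S_c = C_c·H/(1+e₀)·log₁₀(σ'_f/σ'_0) = 0.26×5.5/(1+1.26)×log₁₀(176.87/115)
    = 0.63274 × 0.18696 = 0.1183 m

S_c ≈ 0.118 m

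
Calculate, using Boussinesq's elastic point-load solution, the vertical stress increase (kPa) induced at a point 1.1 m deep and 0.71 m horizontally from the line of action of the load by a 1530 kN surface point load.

Δσ_z ≈ 253 kPa

Boussinesq vertical stress below a point load on an elastic half-space:
Δσ_z = 3P/(2πz²) · [1 + (r/z)²]^(−5/2)
r/z = 0.71/1.1 = 0.64545; [1+(r/z)²]^(−5/2) = 0.41867.
Δσ_z = 3×1530/(2π×1.1²) × 0.41867 = 603.74 × 0.41867 = 252.8 kPa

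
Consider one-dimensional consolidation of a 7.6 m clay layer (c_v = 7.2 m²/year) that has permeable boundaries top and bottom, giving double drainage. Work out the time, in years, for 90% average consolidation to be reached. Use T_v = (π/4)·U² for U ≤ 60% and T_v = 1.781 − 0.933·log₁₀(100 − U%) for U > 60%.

Drainage path length: H_d = H/2 = 3.8 m (double drainage).
U > 60%: T_v = 1.781 − 0.933·log₁₀(100 − 90) = 0.848.
t = T_v·H_d²/c_v = 0.848×3.8²/7.2 = 1.701 years.

t ≈ 1.7 years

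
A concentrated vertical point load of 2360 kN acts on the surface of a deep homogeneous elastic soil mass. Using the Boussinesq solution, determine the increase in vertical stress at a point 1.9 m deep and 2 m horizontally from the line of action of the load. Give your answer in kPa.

Boussinesq vertical stress below a point load on an elastic half-space:
Δσ_z = 3P/(2πz²) · [1 + (r/z)²]^(−5/2)
r/z = 2/1.9 = 1.0526; [1+(r/z)²]^(−5/2) = 0.15499.
Δσ_z = 3×2360/(2π×1.9²) × 0.15499 = 312.14 × 0.15499 = 48.38 kPa

Δσ_z ≈ 48.4 kPa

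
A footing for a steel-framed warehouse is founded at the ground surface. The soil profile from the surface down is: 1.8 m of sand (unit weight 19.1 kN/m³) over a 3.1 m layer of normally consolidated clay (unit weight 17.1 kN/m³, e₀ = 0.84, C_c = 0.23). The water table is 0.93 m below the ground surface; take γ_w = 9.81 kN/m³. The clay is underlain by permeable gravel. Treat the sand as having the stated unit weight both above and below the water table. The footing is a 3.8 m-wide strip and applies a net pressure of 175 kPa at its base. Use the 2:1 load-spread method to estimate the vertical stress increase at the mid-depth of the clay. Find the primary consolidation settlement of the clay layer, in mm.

S_c ≈ 211 mm

Mid-depth of clay below the ground surface: z = 1.8 + 3.1/2 = 3.35 m.
Total vertical stress at mid-clay: σ_v = 19.1×1.8 + 17.1×1.55 = 60.885 kPa.
Pore pressure: u = 9.81×(3.35 − 0.93) = 23.74 kPa.
Initial effective stress: σ'_0 = σ_v − u = 60.885 − 23.74 = 37.145 kPa.
Stress increase at mid-clay by the 2:1 spreading method:
Δσ = qB/(B+z) = 175×3.8/(3.8+3.35) = 93.007 kPa
Final effective stress: σ'_f = σ'_0 + Δσ = 37.145 + 93.007 = 130.15 kPa.
Normally consolidated clay, so the full stress increment lies on the virgin compression line:
S_c = C_c·H/(1+e₀)·log₁₀(σ'_f/σ'_0) = 0.23×3.1/(1+0.84)×log₁₀(130.15/37.145)
    = 0.3875 × 0.54454 = 0.211 m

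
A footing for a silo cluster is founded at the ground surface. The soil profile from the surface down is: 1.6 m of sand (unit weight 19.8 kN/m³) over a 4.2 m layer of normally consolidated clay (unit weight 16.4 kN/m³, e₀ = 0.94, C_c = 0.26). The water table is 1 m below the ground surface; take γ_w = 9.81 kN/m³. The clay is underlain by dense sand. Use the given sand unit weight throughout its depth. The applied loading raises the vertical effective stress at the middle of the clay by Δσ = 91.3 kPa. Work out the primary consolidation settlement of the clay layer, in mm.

S_c ≈ 292 mm

Mid-depth of clay below the ground surface: z = 1.6 + 4.2/2 = 3.7 m.
Total vertical stress at mid-clay: σ_v = 19.8×1.6 + 16.4×2.1 = 66.12 kPa.
Pore pressure: u = 9.81×(3.7 − 1) = 26.487 kPa.
Initial effective stress: σ'_0 = σ_v − u = 66.12 − 26.487 = 39.633 kPa.
Final effective stress: σ'_f = σ'_0 + Δσ = 39.633 + 91.3 = 130.93 kPa.
Normally consolidated clay, so the full stress increment lies on the virgin compression line:
S_c = C_c·H/(1+e₀)·log₁₀(σ'_f/σ'_0) = 0.26×4.2/(1+0.94)×log₁₀(130.93/39.633)
    = 0.56289 × 0.51898 = 0.2921 m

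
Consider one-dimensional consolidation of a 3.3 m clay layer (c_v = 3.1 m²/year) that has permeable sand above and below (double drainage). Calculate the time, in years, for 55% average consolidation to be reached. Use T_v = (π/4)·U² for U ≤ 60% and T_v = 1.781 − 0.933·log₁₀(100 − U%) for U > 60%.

t ≈ 0.209 years

Drainage path length: H_d = H/2 = 1.65 m (double drainage).
U ≤ 60%: T_v = (π/4)·U² = (π/4)×0.55² = 0.23758.
t = T_v·H_d²/c_v = 0.23758×1.65²/3.1 = 0.2086 years.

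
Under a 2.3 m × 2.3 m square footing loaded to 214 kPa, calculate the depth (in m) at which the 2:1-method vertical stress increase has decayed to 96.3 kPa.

2:1 spreading — at depth z the loaded area has grown by z in each plan dimension:
qB²/(B+z)² = Δσ_z ⇒ z = B(√(q/Δσ_z) − 1) = 2.3×(√(214/96.3) − 1) = 1.129 m

z ≈ 1.13 m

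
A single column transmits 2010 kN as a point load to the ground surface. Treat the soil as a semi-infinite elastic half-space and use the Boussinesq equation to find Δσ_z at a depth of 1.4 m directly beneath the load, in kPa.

Δσ_z ≈ 490 kPa

Boussinesq vertical stress below a point load on an elastic half-space:
Δσ_z = 3P/(2πz²) · [1 + (r/z)²]^(−5/2)
r/z = 0/1.4 = 0; [1+(r/z)²]^(−5/2) = 1.
Δσ_z = 3×2010/(2π×1.4²) × 1 = 489.65 × 1 = 489.6 kPa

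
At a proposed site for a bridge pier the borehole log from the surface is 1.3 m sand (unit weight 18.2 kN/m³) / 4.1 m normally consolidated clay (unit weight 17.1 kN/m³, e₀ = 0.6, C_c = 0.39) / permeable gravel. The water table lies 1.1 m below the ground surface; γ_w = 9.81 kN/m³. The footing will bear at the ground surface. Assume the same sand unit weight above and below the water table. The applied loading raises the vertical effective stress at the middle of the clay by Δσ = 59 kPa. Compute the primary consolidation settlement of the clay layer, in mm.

S_c ≈ 416 mm

Mid-depth of clay below the ground surface: z = 1.3 + 4.1/2 = 3.35 m.
Total vertical stress at mid-clay: σ_v = 18.2×1.3 + 17.1×2.05 = 58.715 kPa.
Pore pressure: u = 9.81×(3.35 − 1.1) = 22.073 kPa.
Initial effective stress: σ'_0 = σ_v − u = 58.715 − 22.073 = 36.642 kPa.
Final effective stress: σ'_f = σ'_0 + Δσ = 36.642 + 59 = 95.642 kPa.
Normally consolidated clay, so the full stress increment lies on the virgin compression line:
S_c = C_c·H/(1+e₀)·log₁₀(σ'_f/σ'_0) = 0.39×4.1/(1+0.6)×log₁₀(95.642/36.642)
    = 0.99937 × 0.41667 = 0.4164 m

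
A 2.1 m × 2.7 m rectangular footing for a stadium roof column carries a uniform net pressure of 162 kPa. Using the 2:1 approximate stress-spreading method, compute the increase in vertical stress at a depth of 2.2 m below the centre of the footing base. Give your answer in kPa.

Δσ_z ≈ 43.6 kPa

By the 2:1 method the load spreads at 1 horizontal : 2 vertical, so at depth z the loaded area has grown by z in each plan dimension:
Δσ = qBL/((B+z)(L+z)) = 162×2.1×2.7/((2.1+2.2)(2.7+2.2)) = 43.595 kPa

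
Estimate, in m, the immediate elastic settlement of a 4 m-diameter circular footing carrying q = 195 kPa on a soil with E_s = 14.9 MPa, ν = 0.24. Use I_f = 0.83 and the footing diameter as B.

Immediate (elastic) settlement: S_e = q·B·(1−ν²)/E_s · I_f.
E_s = 14.9 MPa = 14900 kPa.
S_e = 195 × 4 × (1 − 0.24²) / 14900 × 0.83
    = 195 × 4 × 0.9424 / 14900 × 0.83
    = 0.04095 m

S_e ≈ 0.0409 m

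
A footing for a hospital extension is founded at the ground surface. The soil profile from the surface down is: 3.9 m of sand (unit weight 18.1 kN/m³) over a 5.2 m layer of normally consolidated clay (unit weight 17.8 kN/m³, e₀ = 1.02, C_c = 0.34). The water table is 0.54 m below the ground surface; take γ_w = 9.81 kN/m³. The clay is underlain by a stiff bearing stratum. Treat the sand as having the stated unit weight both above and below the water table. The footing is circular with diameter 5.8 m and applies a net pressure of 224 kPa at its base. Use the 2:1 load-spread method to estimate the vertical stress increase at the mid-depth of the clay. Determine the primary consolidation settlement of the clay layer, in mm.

Mid-depth of clay below the ground surface: z = 3.9 + 5.2/2 = 6.5 m.
Total vertical stress at mid-clay: σ_v = 18.1×3.9 + 17.8×2.6 = 116.87 kPa.
Pore pressure: u = 9.81×(6.5 − 0.54) = 58.468 kPa.
Initial effective stress: σ'_0 = σ_v − u = 116.87 − 58.468 = 58.402 kPa.
Stress increase at mid-clay by the 2:1 spreading method:
Δσ ≈ qD²/(D+z)² = 224×5.8²/(5.8+6.5)² = 49.807 kPa
Final effective stress: σ'_f = σ'_0 + Δσ = 58.402 + 49.807 = 108.21 kPa.
Normally consolidated clay, so the full stress increment lies on the virgin compression line:
S_c = C_c·H/(1+e₀)·log₁₀(σ'_f/σ'_0) = 0.34×5.2/(1+1.02)×log₁₀(108.21/58.402)
    = 0.87525 × 0.26784 = 0.2344 m

S_c ≈ 234 mm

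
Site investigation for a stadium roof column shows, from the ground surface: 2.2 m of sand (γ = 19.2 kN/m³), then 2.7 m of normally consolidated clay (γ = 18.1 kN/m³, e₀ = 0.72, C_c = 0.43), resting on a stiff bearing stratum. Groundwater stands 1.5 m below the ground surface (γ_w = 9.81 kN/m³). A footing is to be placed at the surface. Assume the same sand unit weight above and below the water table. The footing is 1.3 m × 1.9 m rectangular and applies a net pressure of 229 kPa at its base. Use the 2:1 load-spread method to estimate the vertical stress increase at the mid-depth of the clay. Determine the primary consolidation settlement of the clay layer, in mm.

S_c ≈ 111 mm

Mid-depth of clay below the ground surface: z = 2.2 + 2.7/2 = 3.55 m.
Total vertical stress at mid-clay: σ_v = 19.2×2.2 + 18.1×1.35 = 66.675 kPa.
Pore pressure: u = 9.81×(3.55 − 1.5) = 20.11 kPa.
Initial effective stress: σ'_0 = σ_v − u = 66.675 − 20.11 = 46.565 kPa.
Stress increase at mid-clay by the 2:1 spreading method:
Δσ = qBL/((B+z)(L+z)) = 229×1.3×1.9/((1.3+3.55)(1.9+3.55)) = 21.399 kPa
Final effective stress: σ'_f = σ'_0 + Δσ = 46.565 + 21.399 = 67.964 kPa.
Normally consolidated clay, so the full stress increment lies on the virgin compression line:
S_c = C_c·H/(1+e₀)·log₁₀(σ'_f/σ'_0) = 0.43×2.7/(1+0.72)×log₁₀(67.964/46.565)
    = 0.675 × 0.16422 = 0.1108 m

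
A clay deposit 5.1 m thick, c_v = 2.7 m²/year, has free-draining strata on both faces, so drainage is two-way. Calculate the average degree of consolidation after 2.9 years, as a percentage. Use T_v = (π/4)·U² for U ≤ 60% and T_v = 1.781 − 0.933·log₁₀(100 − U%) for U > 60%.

U ≈ 95.8 %

Drainage path length: H_d = H/2 = 2.55 m (double drainage).
T_v = c_v·t/H_d² = 2.7×2.9/2.55² = 1.2042.
T_v = 1.2042 corresponds to the U > 60% branch:
U = 1 − 10^((1.781 − T_v)/0.933)/100 = 0.9585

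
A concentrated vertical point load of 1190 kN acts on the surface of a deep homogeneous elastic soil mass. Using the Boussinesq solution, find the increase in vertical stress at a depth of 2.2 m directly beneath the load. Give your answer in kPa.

Boussinesq vertical stress below a point load on an elastic half-space:
Δσ_z = 3P/(2πz²) · [1 + (r/z)²]^(−5/2)
r/z = 0/2.2 = 0; [1+(r/z)²]^(−5/2) = 1.
Δσ_z = 3×1190/(2π×2.2²) × 1 = 117.39 × 1 = 117.4 kPa

Δσ_z ≈ 117 kPa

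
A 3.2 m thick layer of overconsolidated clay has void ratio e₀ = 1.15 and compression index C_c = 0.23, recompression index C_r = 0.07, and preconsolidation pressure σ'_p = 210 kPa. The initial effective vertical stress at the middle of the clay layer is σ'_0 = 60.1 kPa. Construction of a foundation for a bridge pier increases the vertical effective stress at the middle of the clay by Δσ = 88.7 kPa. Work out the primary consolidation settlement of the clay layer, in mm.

Final effective stress: σ'_f = 60.1 + 88.7 = 148.8 kPa.
σ'_f = 148.8 ≤ σ'_p = 210 kPa, so the clay remains overconsolidated and only the recompression index applies:
S_c = C_r·H/(1+e₀)·log₁₀(σ'_f/σ'_0) = 0.07×3.2/2.15×log₁₀(148.8/60.1)
    = 0.10419 × 0.39373 = 0.04102 m

S_c ≈ 41 mm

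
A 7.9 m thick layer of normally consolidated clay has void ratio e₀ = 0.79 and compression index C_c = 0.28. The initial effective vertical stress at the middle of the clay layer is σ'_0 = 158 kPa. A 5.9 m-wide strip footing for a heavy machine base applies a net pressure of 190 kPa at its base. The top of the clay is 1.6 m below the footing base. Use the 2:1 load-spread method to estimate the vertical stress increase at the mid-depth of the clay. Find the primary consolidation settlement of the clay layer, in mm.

S_c ≈ 259 mm

Mid-depth of clay below the footing base: z = 1.6 + 7.9/2 = 5.55 m.
Stress increase at mid-clay by the 2:1 spreading method:
Δσ = qB/(B+z) = 190×5.9/(5.9+5.55) = 97.904 kPa
Final effective stress: σ'_f = σ'_0 + Δσ = 158 + 97.904 = 255.9 kPa.
Normally consolidated clay, so the full stress increment lies on the virgin compression line:
S_c = C_c·H/(1+e₀)·log₁₀(σ'_f/σ'_0) = 0.28×7.9/(1+0.79)×log₁₀(255.9/158)
    = 1.2358 × 0.20941 = 0.2588 m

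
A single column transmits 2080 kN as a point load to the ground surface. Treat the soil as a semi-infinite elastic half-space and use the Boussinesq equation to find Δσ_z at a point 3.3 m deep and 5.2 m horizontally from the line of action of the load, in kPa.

Δσ_z ≈ 4.03 kPa

Boussinesq vertical stress below a point load on an elastic half-space:
Δσ_z = 3P/(2πz²) · [1 + (r/z)²]^(−5/2)
r/z = 5.2/3.3 = 1.5758; [1+(r/z)²]^(−5/2) = 0.044168.
Δσ_z = 3×2080/(2π×3.3²) × 0.044168 = 91.196 × 0.044168 = 4.028 kPa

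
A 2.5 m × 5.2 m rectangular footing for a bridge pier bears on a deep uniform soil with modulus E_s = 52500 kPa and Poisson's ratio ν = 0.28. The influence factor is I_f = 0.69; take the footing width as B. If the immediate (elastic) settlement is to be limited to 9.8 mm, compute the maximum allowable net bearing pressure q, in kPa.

q ≈ 324 kPa

S_e = q·B·(1−ν²)/E_s · I_f  ⇒  q = S_e·E_s / (B·(1−ν²)·I_f).
q = 0.0098 × 52500 / (2.5 × 0.9216 × 0.69) = 323.6 kPa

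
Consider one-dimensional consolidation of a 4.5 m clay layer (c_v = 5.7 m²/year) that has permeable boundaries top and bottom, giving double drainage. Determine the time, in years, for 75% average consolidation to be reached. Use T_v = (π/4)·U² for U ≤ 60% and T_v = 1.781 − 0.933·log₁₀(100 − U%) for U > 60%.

Drainage path length: H_d = H/2 = 2.25 m (double drainage).
U > 60%: T_v = 1.781 − 0.933·log₁₀(100 − 75) = 0.47672.
t = T_v·H_d²/c_v = 0.47672×2.25²/5.7 = 0.4234 years.

t ≈ 0.423 years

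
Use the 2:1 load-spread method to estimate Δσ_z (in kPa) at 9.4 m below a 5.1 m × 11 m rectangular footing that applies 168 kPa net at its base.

By the 2:1 method the load spreads at 1 horizontal : 2 vertical, so at depth z the loaded area has grown by z in each plan dimension:
Δσ = qBL/((B+z)(L+z)) = 168×5.1×11/((5.1+9.4)(11+9.4)) = 31.862 kPa

Δσ_z ≈ 31.9 kPa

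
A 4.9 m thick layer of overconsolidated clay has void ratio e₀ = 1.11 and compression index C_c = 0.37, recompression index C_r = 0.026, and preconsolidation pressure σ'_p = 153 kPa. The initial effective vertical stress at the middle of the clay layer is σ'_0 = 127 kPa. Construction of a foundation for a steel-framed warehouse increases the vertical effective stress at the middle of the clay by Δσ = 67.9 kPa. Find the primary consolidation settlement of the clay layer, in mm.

S_c ≈ 95.2 mm

Final effective stress: σ'_f = 127 + 67.9 = 194.9 kPa.
σ'_f = 194.9 > σ'_p = 153 kPa, so the stress path crosses the preconsolidation pressure — recompression up to σ'_p, then virgin compression beyond:
S_c = H/(1+e₀)·[C_r·log₁₀(σ'_p/σ'_0) + C_c·log₁₀(σ'_f/σ'_p)]
    = 4.9/2.11 × [0.026×log₁₀(153/127) + 0.37×log₁₀(194.9/153)]
    = 2.3223 × [0.0021031 + 0.038895] = 0.09521 m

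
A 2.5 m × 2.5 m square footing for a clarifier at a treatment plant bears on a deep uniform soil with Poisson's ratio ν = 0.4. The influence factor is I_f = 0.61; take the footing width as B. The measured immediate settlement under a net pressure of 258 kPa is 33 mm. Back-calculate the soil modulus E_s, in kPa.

S_e = q·B·(1−ν²)/E_s · I_f  ⇒  E_s = q·B·(1−ν²)·I_f / S_e.
E_s = 258 × 2.5 × 0.84 × 0.61 / 0.033 = 10020 kPa

E_s ≈ 10000 kPa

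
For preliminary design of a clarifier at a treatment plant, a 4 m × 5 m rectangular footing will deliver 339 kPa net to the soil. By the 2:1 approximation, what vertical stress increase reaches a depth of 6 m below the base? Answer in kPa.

By the 2:1 method the load spreads at 1 horizontal : 2 vertical, so at depth z the loaded area has grown by z in each plan dimension:
Δσ = qBL/((B+z)(L+z)) = 339×4×5/((4+6)(5+6)) = 61.636 kPa

Δσ_z ≈ 61.6 kPa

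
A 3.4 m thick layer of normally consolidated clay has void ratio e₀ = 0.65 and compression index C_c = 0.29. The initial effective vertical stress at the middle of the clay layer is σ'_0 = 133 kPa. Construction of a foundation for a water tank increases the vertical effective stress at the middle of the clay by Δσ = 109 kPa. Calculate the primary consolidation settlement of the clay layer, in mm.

Final effective stress: σ'_f = σ'_0 + Δσ = 133 + 109 = 242 kPa.
Normally consolidated clay, so the full stress increment lies on the virgin compression line:
S_c = C_c·H/(1+e₀)·log₁₀(σ'_f/σ'_0) = 0.29×3.4/(1+0.65)×log₁₀(242/133)
    = 0.59758 × 0.25996 = 0.1553 m

S_c ≈ 155 mm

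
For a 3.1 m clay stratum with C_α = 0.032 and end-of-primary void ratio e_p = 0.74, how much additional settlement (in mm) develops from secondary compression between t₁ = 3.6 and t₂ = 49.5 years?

Secondary compression: S_s = C_α·H/(1+e_p)·log₁₀(t₂/t₁)
S_s = 0.032×3.1/(1+0.74)×log₁₀(49.5/3.6)
    = 0.05701 × 1.138 = 0.0649 m

S_s ≈ 64.9 mm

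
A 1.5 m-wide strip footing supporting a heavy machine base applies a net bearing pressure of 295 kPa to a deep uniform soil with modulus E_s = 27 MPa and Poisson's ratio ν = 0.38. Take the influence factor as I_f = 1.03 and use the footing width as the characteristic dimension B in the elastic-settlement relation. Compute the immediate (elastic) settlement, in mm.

S_e ≈ 14.4 mm

Immediate (elastic) settlement: S_e = q·B·(1−ν²)/E_s · I_f.
E_s = 27 MPa = 27000 kPa.
S_e = 295 × 1.5 × (1 − 0.38²) / 27000 × 1.03
    = 295 × 1.5 × 0.8556 / 27000 × 1.03
    = 0.01444 m = 14.44 mm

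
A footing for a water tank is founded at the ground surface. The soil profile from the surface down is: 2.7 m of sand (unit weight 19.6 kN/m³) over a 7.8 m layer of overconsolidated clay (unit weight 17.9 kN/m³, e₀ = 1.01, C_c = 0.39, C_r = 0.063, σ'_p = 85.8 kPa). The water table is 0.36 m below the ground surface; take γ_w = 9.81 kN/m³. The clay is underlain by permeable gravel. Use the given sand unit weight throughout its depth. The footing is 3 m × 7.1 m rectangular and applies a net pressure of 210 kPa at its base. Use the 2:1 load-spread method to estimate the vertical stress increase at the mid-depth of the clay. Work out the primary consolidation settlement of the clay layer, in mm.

Mid-depth of clay below the ground surface: z = 2.7 + 7.8/2 = 6.6 m.
Total vertical stress at mid-clay: σ_v = 19.6×2.7 + 17.9×3.9 = 122.73 kPa.
Pore pressure: u = 9.81×(6.6 − 0.36) = 61.214 kPa.
Initial effective stress: σ'_0 = σ_v − u = 122.73 − 61.214 = 61.516 kPa.
Stress increase at mid-clay by the 2:1 spreading method:
Δσ = qBL/((B+z)(L+z)) = 210×3×7.1/((3+6.6)(7.1+6.6)) = 34.01 kPa
Final effective stress: σ'_f = 61.516 + 34.01 = 95.526 kPa.
σ'_f = 95.526 > σ'_p = 85.8 kPa, so the stress path crosses the preconsolidation pressure — recompression up to σ'_p, then virgin compression beyond:
S_c = H/(1+e₀)·[C_r·log₁₀(σ'_p/σ'_0) + C_c·log₁₀(σ'_f/σ'_p)]
    = 7.8/2.01 × [0.063×log₁₀(85.8/61.516) + 0.39×log₁₀(95.526/85.8)]
    = 3.8806 × [0.0091034 + 0.018187] = 0.1059 m

S_c ≈ 106 mm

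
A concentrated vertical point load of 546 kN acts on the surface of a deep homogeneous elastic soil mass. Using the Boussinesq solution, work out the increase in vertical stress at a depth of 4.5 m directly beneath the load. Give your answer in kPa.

Boussinesq vertical stress below a point load on an elastic half-space:
Δσ_z = 3P/(2πz²) · [1 + (r/z)²]^(−5/2)
r/z = 0/4.5 = 0; [1+(r/z)²]^(−5/2) = 1.
Δσ_z = 3×546/(2π×4.5²) × 1 = 12.874 × 1 = 12.87 kPa

Δσ_z ≈ 12.9 kPa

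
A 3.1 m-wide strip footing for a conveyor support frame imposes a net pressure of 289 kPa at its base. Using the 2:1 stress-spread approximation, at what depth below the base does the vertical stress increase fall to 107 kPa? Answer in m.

2:1 spreading — at depth z the loaded area has grown by z in each plan dimension:
qB/(B+z) = Δσ_z ⇒ z = qB/Δσ_z − B = 289×3.1/107 − 3.1 = 5.273 m

z ≈ 5.27 m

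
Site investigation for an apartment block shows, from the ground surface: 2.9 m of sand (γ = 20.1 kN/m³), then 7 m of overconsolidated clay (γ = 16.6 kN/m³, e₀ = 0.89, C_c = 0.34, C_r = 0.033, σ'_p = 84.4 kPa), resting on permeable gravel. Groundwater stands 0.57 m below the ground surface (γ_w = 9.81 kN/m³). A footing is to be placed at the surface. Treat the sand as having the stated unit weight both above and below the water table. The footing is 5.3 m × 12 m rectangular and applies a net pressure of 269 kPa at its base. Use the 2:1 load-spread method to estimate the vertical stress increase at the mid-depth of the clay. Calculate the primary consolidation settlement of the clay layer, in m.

S_c ≈ 0.29 m

Mid-depth of clay below the ground surface: z = 2.9 + 7/2 = 6.4 m.
Total vertical stress at mid-clay: σ_v = 20.1×2.9 + 16.6×3.5 = 116.39 kPa.
Pore pressure: u = 9.81×(6.4 − 0.57) = 57.192 kPa.
Initial effective stress: σ'_0 = σ_v − u = 116.39 − 57.192 = 59.198 kPa.
Stress increase at mid-clay by the 2:1 spreading method:
Δσ = qBL/((B+z)(L+z)) = 269×5.3×12/((5.3+6.4)(12+6.4)) = 79.47 kPa
Final effective stress: σ'_f = 59.198 + 79.47 = 138.67 kPa.
σ'_f = 138.67 > σ'_p = 84.4 kPa, so the stress path crosses the preconsolidation pressure — recompression up to σ'_p, then virgin compression beyond:
S_c = H/(1+e₀)·[C_r·log₁₀(σ'_p/σ'_0) + C_c·log₁₀(σ'_f/σ'_p)]
    = 7/1.89 × [0.033×log₁₀(84.4/59.198) + 0.34×log₁₀(138.67/84.4)]
    = 3.7037 × [0.0050832 + 0.073318] = 0.2904 m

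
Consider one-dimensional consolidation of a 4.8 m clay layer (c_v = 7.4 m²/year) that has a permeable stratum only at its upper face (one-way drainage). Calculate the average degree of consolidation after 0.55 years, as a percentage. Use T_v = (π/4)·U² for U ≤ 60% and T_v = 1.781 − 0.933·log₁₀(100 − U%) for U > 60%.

U ≈ 47.4 %

Drainage path length: H_d = H = 4.8 m (single drainage).
T_v = c_v·t/H_d² = 7.4×0.55/4.8² = 0.17665.
T_v = 0.17665 corresponds to the U ≤ 60% branch:
U = √(4T_v/π) = 0.4743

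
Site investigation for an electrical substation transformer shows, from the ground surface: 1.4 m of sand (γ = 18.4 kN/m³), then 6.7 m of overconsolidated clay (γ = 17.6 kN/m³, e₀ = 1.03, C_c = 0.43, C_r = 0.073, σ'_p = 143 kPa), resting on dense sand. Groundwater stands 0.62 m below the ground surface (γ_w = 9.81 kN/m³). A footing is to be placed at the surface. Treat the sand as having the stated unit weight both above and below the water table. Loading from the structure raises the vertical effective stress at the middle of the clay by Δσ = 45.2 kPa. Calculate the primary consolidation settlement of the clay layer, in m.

Mid-depth of clay below the ground surface: z = 1.4 + 6.7/2 = 4.75 m.
Total vertical stress at mid-clay: σ_v = 18.4×1.4 + 17.6×3.35 = 84.72 kPa.
Pore pressure: u = 9.81×(4.75 − 0.62) = 40.515 kPa.
Initial effective stress: σ'_0 = σ_v − u = 84.72 − 40.515 = 44.205 kPa.
Final effective stress: σ'_f = 44.205 + 45.2 = 89.405 kPa.
σ'_f = 89.405 ≤ σ'_p = 143 kPa, so the clay remains overconsolidated and only the recompression index applies:
S_c = C_r·H/(1+e₀)·log₁₀(σ'_f/σ'_0) = 0.073×6.7/2.03×log₁₀(89.405/44.205)
    = 0.24094 × 0.30589 = 0.0737 m

S_c ≈ 0.0737 m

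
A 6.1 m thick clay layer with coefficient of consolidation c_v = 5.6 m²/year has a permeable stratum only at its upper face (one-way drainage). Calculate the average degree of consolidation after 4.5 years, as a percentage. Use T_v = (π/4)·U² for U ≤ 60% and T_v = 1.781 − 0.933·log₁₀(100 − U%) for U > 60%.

U ≈ 84.8 %

Drainage path length: H_d = H = 6.1 m (single drainage).
T_v = c_v·t/H_d² = 5.6×4.5/6.1² = 0.67724.
T_v = 0.67724 corresponds to the U > 60% branch:
U = 1 − 10^((1.781 − T_v)/0.933)/100 = 0.8476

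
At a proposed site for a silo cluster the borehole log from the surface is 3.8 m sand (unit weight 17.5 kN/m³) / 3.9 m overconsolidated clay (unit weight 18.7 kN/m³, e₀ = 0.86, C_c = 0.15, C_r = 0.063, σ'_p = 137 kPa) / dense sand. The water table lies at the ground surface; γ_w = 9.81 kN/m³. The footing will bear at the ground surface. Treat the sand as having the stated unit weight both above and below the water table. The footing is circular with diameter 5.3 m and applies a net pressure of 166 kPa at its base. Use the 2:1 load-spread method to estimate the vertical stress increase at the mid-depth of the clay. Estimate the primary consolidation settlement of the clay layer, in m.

Mid-depth of clay below the ground surface: z = 3.8 + 3.9/2 = 5.75 m.
Total vertical stress at mid-clay: σ_v = 17.5×3.8 + 18.7×1.95 = 102.97 kPa.
Pore pressure: u = 9.81×(5.75 − 0) = 56.408 kPa.
Initial effective stress: σ'_0 = σ_v − u = 102.97 − 56.408 = 46.562 kPa.
Stress increase at mid-clay by the 2:1 spreading method:
Δσ ≈ qD²/(D+z)² = 166×5.3²/(5.3+5.75)² = 38.189 kPa
Final effective stress: σ'_f = 46.562 + 38.189 = 84.751 kPa.
σ'_f = 84.751 ≤ σ'_p = 137 kPa, so the clay remains overconsolidated and only the recompression index applies:
S_c = C_r·H/(1+e₀)·log₁₀(σ'_f/σ'_0) = 0.063×3.9/1.86×log₁₀(84.751/46.562)
    = 0.1321 × 0.26011 = 0.03436 m

S_c ≈ 0.0344 m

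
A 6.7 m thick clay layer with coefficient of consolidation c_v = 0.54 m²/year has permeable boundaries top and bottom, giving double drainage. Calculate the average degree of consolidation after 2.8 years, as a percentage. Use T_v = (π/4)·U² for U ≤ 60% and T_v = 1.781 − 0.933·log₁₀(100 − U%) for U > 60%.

Drainage path length: H_d = H/2 = 3.35 m (double drainage).
T_v = c_v·t/H_d² = 0.54×2.8/3.35² = 0.13473.
T_v = 0.13473 corresponds to the U ≤ 60% branch:
U = √(4T_v/π) = 0.4142

U ≈ 41.4 %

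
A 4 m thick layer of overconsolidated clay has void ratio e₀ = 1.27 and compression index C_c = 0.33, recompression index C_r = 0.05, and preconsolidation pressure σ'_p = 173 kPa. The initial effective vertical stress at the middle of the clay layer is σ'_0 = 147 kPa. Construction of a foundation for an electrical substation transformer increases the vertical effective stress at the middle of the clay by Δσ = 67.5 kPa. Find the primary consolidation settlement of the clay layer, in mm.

Final effective stress: σ'_f = 147 + 67.5 = 214.5 kPa.
σ'_f = 214.5 > σ'_p = 173 kPa, so the stress path crosses the preconsolidation pressure — recompression up to σ'_p, then virgin compression beyond:
S_c = H/(1+e₀)·[C_r·log₁₀(σ'_p/σ'_0) + C_c·log₁₀(σ'_f/σ'_p)]
    = 4/2.27 × [0.05×log₁₀(173/147) + 0.33×log₁₀(214.5/173)]
    = 1.7621 × [0.0035364 + 0.030816] = 0.06053 m

S_c ≈ 60.5 mm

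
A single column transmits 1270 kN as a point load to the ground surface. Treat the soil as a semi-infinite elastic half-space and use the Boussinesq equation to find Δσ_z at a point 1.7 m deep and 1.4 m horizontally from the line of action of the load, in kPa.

Δσ_z ≈ 57.5 kPa

Boussinesq vertical stress below a point load on an elastic half-space:
Δσ_z = 3P/(2πz²) · [1 + (r/z)²]^(−5/2)
r/z = 1.4/1.7 = 0.82353; [1+(r/z)²]^(−5/2) = 0.27409.
Δσ_z = 3×1270/(2π×1.7²) × 0.27409 = 209.82 × 0.27409 = 57.51 kPa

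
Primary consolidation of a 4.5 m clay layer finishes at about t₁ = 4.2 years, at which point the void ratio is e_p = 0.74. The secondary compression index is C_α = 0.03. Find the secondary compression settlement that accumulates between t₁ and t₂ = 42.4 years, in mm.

Secondary compression: S_s = C_α·H/(1+e_p)·log₁₀(t₂/t₁)
S_s = 0.03×4.5/(1+0.74)×log₁₀(42.4/4.2)
    = 0.07759 × 1.004 = 0.07791 m

S_s ≈ 77.9 mm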